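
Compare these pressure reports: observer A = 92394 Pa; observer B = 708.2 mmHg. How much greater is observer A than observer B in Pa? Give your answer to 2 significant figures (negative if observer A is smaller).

observer B: 708.2 mmHg = 94418.91 Pa.
Difference: 92394.00 − 94418.91 = -2000 Pa.

-2000 Pa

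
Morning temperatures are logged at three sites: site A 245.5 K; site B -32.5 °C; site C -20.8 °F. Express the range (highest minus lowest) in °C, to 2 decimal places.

4.85 °C

site A: 245.5 K = -27.650 °C.
site C: -20.8 °F = -29.333 °C.
Spread: (-27.650) − (-32.500) = 4.850 °C.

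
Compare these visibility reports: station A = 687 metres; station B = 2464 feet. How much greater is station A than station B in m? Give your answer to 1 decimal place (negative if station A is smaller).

-64.0 m

station B: 2464 ft = 751.027 m.
Difference: 687.000 − 751.027 = -64.0 m.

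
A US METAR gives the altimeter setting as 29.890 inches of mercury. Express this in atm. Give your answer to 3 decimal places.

0.999 atm

1 inHg = 0.0334211 atm, so 29.890 × 0.0334211 = 0.999 atm.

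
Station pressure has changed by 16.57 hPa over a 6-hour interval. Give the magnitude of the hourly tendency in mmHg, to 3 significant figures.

16.57 hPa / 6 h × 0.750062 mmHg/hPa = 2.07 mmHg/h.

2.07 mmHg per hour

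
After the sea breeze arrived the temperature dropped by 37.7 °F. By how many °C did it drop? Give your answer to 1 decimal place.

A change of 1 °C equals a change of 1.8 °F: Δ°C = 37.7 × 0.5556 = 20.9 °C.

20.9 °C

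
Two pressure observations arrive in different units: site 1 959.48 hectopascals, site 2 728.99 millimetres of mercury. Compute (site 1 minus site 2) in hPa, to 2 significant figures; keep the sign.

site 2: 728.99 mmHg = 971.91 hPa.
Difference: 959.48 − 971.91 = -12 hPa.

-12 hPa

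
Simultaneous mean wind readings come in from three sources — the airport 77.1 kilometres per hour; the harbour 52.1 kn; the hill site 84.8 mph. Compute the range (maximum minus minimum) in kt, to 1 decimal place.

the airport: 77.1 km/h = 41.631 kt.
the hill site: 84.8 mph = 73.689 kt.
Spread: 73.689 − 41.631 = 32.1 kt.

32.1 kt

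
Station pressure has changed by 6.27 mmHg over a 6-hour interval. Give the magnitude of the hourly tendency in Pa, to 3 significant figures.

139 Pa per hour

6.27 mmHg / 6 h × 133.322 Pa/mmHg = 139 Pa/h.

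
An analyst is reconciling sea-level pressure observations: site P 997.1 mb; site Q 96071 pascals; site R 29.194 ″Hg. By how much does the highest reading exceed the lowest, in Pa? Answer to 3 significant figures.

site P: 997.1 mb = 99710.00 Pa.
site R: 29.194 inHg = 98862.24 Pa.
Spread: 99710.00 − 96071.00 = 3640 Pa.

3640 Pa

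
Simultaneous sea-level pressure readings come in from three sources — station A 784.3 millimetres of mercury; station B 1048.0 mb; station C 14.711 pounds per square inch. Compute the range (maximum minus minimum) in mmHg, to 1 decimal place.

25.3 mmHg

station B: 1048.0 mb = 786.065 mmHg.
station C: 14.711 psi = 760.778 mmHg.
Spread: 786.065 − 760.778 = 25.3 mmHg.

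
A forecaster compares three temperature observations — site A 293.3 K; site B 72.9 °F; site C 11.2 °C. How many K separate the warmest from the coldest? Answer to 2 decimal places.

11.52 K

site A: 293.3 K = 20.150 °C.
site B: 72.9 °F = 22.722 °C.
Spread: 22.722 − 11.200 = 11.522 °C.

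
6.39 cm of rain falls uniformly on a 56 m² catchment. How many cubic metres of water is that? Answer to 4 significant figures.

3.578 cubic metres

Depth: 6.39 cm × 10 = 63.9 mm.
1 mm over 1 m² is 1 L, so volume = 63.9 × 56 = 3578.4 L = 3.578 m³.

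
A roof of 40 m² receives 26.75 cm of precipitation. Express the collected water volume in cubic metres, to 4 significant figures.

10.70 cubic metres

Depth: 26.75 cm × 10 = 267.5 mm.
1 mm over 1 m² is 1 L, so volume = 267.5 × 40 = 10700 L = 10.70 m³.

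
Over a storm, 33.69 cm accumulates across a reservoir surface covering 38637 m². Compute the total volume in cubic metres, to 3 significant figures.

13000 cubic metres

Depth: 33.69 cm × 10 = 336.9 mm.
1 mm over 1 m² is 1 L, so volume = 336.9 × 38637 = 13016805 L = 13000 m³.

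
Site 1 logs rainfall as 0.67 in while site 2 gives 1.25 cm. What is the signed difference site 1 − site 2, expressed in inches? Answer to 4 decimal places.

0.1779 in

site 2: 1.25 cm = 0.492126 in.
Difference: 0.670000 − 0.492126 = 0.1779 in.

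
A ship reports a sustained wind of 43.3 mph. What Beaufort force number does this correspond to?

Beaufort force 8

43.3 mph = 19.4 m/s, which is Beaufort 8 (gale, 17.2–20.7 m/s).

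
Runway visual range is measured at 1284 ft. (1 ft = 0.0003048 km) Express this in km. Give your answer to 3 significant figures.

0.391 km

1 ft = 0.0003048 km, so 1284 × 0.0003048 = 0.391 km.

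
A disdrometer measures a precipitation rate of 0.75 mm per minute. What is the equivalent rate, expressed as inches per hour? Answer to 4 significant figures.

1.772 in/hour

0.75 mm/minute × 0.0393701 in/mm × 60 minute/hour = 1.772 in/hour.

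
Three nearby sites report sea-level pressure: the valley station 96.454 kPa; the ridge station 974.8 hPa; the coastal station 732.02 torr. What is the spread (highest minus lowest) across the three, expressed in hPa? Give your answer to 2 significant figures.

11 hPa

the valley station: 96.454 kPa = 964.54 hPa.
the coastal station: 732.02 mmHg = 975.95 hPa.
Spread: 975.95 − 964.54 = 11 hPa.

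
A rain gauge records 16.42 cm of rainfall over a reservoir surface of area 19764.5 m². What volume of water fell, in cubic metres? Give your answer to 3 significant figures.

3250 cubic metres

Depth: 16.42 cm × 10 = 164.2 mm.
1 mm over 1 m² is 1 L, so volume = 164.2 × 19764.5 = 3245330.9 L = 3250 m³.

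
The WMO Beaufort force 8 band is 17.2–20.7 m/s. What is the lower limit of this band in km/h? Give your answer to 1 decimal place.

61.9 km/h

17.2–20.7 m/s × 3.6 = 61.9–74.5 km/h.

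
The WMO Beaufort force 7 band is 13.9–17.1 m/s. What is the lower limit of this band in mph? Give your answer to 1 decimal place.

13.9–17.1 m/s × 2.237 = 31.1–38.3 mph.

31.1 mph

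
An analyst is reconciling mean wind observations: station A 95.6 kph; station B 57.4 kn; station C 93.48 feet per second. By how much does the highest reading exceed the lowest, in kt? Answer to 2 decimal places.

5.78 kt

station A: 95.6 km/h = 51.6199 kt.
station C: 93.48 ft/s = 55.3854 kt.
Spread: 57.4000 − 51.6199 = 5.78 kt.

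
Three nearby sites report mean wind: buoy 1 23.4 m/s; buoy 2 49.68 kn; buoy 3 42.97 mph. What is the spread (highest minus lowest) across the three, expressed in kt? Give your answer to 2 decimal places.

12.34 kt

buoy 1: 23.4 m/s = 45.4860 kt.
buoy 3: 42.97 mph = 37.3399 kt.
Spread: 49.6800 − 37.3399 = 12.34 kt.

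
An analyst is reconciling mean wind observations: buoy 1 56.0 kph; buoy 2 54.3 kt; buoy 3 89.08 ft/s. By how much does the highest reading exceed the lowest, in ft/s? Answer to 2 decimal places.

40.61 ft/s

buoy 1: 56.0 km/h = 51.0353 ft/s.
buoy 2: 54.3 kt = 91.6481 ft/s.
Spread: 91.6481 − 51.0353 = 40.61 ft/s.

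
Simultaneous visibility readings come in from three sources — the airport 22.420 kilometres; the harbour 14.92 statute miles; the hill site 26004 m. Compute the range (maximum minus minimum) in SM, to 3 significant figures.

the airport: 22.420 km = 13.9311 SM.
the hill site: 26004 m = 16.1581 SM.
Spread: 16.1581 − 13.9311 = 2.23 SM.

2.23 SM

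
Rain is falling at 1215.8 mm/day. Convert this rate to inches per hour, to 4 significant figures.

1215.8 mm/day × 0.0393701 in/mm × 0.0416667 day/hour = 1.994 in/hour.

1.994 in/hour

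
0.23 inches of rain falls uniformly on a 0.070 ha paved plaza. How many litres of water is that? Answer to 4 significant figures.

Depth: 0.23 in × 25.4 = 5.842 mm.
Area: 0.070 ha = 700 m².
1 mm over 1 m² is 1 L, so volume = 5.842 × 700 = 4089.4 L ≈ 4089 L.

4089 litres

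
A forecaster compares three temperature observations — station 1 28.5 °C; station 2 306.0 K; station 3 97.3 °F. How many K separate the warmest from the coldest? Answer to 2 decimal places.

station 2: 306.0 K = 32.850 °C.
station 3: 97.3 °F = 36.278 °C.
Spread: 36.278 − 28.500 = 7.778 °C.

7.78 K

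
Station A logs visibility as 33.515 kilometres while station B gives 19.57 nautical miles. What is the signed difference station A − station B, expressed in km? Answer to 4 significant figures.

station B: 19.57 nmi = 36.24364 km.
Difference: 33.51500 − 36.24364 = -2.729 km.

-2.729 km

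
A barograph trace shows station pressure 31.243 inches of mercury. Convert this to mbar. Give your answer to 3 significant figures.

1 inHg = 33.8639 mb, so 31.243 × 33.8639 = 1060 mb.

1060 mb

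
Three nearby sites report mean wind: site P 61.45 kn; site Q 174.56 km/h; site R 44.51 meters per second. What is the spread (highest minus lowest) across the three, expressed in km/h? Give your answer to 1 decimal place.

site P: 61.45 kt = 113.805 km/h.
site R: 44.51 m/s = 160.236 km/h.
Spread: 174.560 − 113.805 = 60.8 km/h.

60.8 km/h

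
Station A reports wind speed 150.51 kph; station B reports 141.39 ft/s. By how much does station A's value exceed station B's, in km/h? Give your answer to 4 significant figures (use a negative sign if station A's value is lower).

-4.634 km/h

station B: 141.39 ft/s = 155.14442 km/h.
Difference: 150.51000 − 155.14442 = -4.634 km/h.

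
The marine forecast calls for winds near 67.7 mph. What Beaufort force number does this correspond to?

Beaufort force 11

67.7 mph = 30.3 m/s, which is Beaufort 11 (violent storm, 28.5–32.6 m/s).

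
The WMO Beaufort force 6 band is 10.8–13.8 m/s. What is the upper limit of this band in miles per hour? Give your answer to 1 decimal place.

30.9 mph

10.8–13.8 m/s × 2.237 = 24.2–30.9 mph.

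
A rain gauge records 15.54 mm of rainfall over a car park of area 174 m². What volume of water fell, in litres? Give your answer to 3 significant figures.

1 mm over 1 m² is 1 L, so volume = 15.54 × 174 = 2703.96 L ≈ 2700 L.

2700 litres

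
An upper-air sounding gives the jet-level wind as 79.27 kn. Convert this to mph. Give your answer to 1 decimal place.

1 kt = 1.15078 mph, so 79.27 × 1.15078 = 91.2 mph.

91.2 mph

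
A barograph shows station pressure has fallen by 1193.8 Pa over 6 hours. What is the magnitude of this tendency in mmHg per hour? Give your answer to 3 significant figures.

1.49 mmHg per hour

1193.8 Pa / 6 h × 0.00750062 mmHg/Pa = 1.49 mmHg/h.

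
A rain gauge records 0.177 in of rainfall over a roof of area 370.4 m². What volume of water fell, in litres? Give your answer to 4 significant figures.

1665 litres

Depth: 0.177 in × 25.4 = 4.4958 mm.
1 mm over 1 m² is 1 L, so volume = 4.4958 × 370.4 = 1665.2443 L ≈ 1665 L.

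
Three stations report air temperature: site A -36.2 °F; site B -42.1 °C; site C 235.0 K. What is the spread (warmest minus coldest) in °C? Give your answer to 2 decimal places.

4.21 °C

site A: -36.2 °F = -37.889 °C.
site C: 235.0 K = -38.150 °C.
Spread: (-37.889) − (-42.100) = 4.211 °C.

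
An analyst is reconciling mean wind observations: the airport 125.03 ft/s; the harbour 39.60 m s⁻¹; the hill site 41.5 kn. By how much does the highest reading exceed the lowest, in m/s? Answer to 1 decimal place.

the airport: 125.03 ft/s = 38.109 m/s.
the hill site: 41.5 kt = 21.349 m/s.
Spread: 39.600 − 21.349 = 18.3 m/s.

18.3 m/s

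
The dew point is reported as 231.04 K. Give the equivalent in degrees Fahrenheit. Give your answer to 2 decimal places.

First to °C: -42.11 °C.
Then to °F: -43.80 °F.

-43.80 °F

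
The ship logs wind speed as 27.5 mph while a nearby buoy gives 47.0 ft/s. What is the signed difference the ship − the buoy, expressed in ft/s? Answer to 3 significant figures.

the ship: 27.5 mph = 40.3333 ft/s.
Difference: 40.3333 − 47.0000 = -6.67 ft/s.

-6.67 ft/s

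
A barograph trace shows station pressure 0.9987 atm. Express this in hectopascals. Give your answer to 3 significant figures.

1010 hPa

1 atm = 1013.25 hPa, so 0.9987 × 1013.25 = 1010 hPa.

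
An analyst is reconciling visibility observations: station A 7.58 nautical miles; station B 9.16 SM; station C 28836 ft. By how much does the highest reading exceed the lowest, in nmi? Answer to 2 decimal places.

3.21 nmi

station B: 9.16 SM = 7.9598 nmi.
station C: 28836 ft = 4.7458 nmi.
Spread: 7.9598 − 4.7458 = 3.21 nmi.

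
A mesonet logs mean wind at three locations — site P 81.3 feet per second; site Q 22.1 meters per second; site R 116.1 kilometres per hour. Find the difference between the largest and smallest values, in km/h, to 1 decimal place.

36.5 km/h

site P: 81.3 ft/s = 89.209 km/h.
site Q: 22.1 m/s = 79.560 km/h.
Spread: 116.100 − 79.560 = 36.5 km/h.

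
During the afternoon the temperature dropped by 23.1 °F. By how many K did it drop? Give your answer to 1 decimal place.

12.8 K

Converting a difference, only the 9/5 scale factor applies: ΔK = 23.1 × 0.5556 = 12.8 K.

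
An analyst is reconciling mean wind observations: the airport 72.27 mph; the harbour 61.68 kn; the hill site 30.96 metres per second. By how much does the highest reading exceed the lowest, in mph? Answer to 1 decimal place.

3.0 mph

the harbour: 61.68 kt = 70.980 mph.
the hill site: 30.96 m/s = 69.256 mph.
Spread: 72.270 − 69.256 = 3.0 mph.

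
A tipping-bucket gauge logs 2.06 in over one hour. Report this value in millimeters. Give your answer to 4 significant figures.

1 in = 25.4 mm, so 2.06 × 25.4 = 52.32 mm.

52.32 mm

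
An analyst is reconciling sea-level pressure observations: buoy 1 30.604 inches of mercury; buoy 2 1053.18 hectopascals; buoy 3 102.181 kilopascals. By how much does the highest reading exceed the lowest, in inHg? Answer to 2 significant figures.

buoy 2: 1053.18 hPa = 31.1004 inHg.
buoy 3: 102.181 kPa = 30.1740 inHg.
Spread: 31.1004 − 30.1740 = 0.93 inHg.

0.93 inHg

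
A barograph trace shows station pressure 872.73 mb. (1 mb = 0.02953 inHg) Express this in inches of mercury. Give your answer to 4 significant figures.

25.77 inHg

1 mb = 0.02953 inHg, so 872.73 × 0.02953 = 25.77 inHg.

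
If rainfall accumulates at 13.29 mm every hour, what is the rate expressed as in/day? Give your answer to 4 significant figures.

13.29 mm/hour × 0.0393701 in/mm × 24 hour/day = 12.56 in/day.

12.56 in/day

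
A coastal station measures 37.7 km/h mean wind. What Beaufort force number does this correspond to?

Beaufort force 5

37.7 km/h = 10.5 m/s, which is Beaufort 5 (fresh breeze, 8.0–10.7 m/s).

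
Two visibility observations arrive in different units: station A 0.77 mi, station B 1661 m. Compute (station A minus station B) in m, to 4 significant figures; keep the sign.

station A: 0.77 SM = 1239.195 m.
Difference: 1239.195 − 1661.000 = -421.8 m.

-421.8 m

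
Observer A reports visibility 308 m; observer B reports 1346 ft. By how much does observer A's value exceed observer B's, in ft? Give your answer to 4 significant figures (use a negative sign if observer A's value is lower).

observer A: 308 m = 1010.499 ft.
Difference: 1010.499 − 1346.000 = -335.5 ft.

-335.5 ft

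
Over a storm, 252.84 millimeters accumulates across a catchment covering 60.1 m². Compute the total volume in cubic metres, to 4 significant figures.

15.20 cubic metres

1 mm over 1 m² is 1 L, so volume = 252.84 × 60.1 = 15195.684 L = 15.20 m³.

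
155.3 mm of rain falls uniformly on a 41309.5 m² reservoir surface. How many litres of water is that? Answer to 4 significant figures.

6415000 litres

1 mm over 1 m² is 1 L, so volume = 155.3 × 41309.5 = 6415365.4 L ≈ 6415000 L.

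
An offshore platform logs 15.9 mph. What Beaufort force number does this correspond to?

Beaufort force 4

15.9 mph = 7.1 m/s, which is Beaufort 4 (moderate breeze, 5.5–7.9 m/s).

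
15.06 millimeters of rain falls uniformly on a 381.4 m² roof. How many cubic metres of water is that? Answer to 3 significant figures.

5.74 cubic metres

1 mm over 1 m² is 1 L, so volume = 15.06 × 381.4 = 5743.884 L = 5.74 m³.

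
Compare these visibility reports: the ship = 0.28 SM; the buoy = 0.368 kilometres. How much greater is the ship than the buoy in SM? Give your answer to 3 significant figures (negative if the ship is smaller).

the buoy: 0.368 km = 0.228665 SM.
Difference: 0.280000 − 0.228665 = 0.0513 SM.

0.0513 SM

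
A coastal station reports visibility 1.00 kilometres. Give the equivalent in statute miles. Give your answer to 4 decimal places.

1 km = 0.621371 SM, so 1.00 × 0.621371 = 0.6214 SM.

0.6214 SM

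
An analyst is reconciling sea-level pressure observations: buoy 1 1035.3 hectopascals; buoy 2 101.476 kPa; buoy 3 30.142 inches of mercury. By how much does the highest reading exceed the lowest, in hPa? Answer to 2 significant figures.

buoy 2: 101.476 kPa = 1014.76 hPa.
buoy 3: 30.142 inHg = 1020.73 hPa.
Spread: 1035.30 − 1014.76 = 21 hPa.

21 hPa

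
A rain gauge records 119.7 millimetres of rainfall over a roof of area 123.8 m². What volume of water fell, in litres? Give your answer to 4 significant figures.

1 mm over 1 m² is 1 L, so volume = 119.7 × 123.8 = 14818.86 L ≈ 14820 L.

14820 litres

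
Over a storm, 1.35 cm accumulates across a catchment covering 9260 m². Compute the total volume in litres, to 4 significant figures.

125000 litres

Depth: 1.35 cm × 10 = 13.5 mm.
1 mm over 1 m² is 1 L, so volume = 13.5 × 9260 = 125010 L ≈ 125000 L.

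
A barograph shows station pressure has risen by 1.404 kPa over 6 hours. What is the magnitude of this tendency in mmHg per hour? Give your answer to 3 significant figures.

1.404 kPa / 6 h × 7.50062 mmHg/kPa = 1.76 mmHg/h.

1.76 mmHg per hour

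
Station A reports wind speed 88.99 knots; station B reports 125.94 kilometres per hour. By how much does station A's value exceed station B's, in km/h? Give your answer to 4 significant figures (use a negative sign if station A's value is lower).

station A: 88.99 kt = 164.8095 km/h.
Difference: 164.8095 − 125.9400 = 38.87 km/h.

38.87 km/h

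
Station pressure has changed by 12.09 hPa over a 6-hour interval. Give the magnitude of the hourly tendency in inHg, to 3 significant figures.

12.09 hPa / 6 h × 0.02953 inHg/hPa = 0.0595 inHg/h.

0.0595 inHg per hour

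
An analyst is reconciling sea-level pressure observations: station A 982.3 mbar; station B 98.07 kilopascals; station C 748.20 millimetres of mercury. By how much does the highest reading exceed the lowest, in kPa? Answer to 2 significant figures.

1.7 kPa

station A: 982.3 mb = 98.230 kPa.
station C: 748.20 mmHg = 99.752 kPa.
Spread: 99.752 − 98.070 = 1.7 kPa.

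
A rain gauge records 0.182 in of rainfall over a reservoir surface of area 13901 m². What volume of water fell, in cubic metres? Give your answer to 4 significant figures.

Depth: 0.182 in × 25.4 = 4.6228 mm.
1 mm over 1 m² is 1 L, so volume = 4.6228 × 13901 = 64261.543 L = 64.26 m³.

64.26 cubic metres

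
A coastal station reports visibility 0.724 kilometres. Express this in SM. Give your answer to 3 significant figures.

0.450 SM

1 km = 0.621371 SM, so 0.724 × 0.621371 = 0.450 SM.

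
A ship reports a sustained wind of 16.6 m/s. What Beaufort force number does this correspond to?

Beaufort force 7

16.6 m/s lies in the Beaufort 7 band (near gale, 13.9–17.1 m/s).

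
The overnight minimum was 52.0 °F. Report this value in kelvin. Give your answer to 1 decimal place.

284.3 K

First to °C: 11.11 °C.
Then to K: 284.3 K.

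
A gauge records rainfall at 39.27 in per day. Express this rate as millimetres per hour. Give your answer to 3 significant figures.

39.27 in/day × 25.4 mm/in × 0.0416667 day/hour = 41.6 mm/hour.

41.6 mm/hour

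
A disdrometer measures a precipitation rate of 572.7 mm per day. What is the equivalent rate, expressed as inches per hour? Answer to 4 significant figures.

572.7 mm/day × 0.0393701 in/mm × 0.0416667 day/hour = 0.9395 in/hour.

0.9395 in/hour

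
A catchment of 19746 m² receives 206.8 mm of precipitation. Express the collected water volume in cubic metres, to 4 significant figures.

4083 cubic metres

1 mm over 1 m² is 1 L, so volume = 206.8 × 19746 = 4083472.8 L = 4083 m³.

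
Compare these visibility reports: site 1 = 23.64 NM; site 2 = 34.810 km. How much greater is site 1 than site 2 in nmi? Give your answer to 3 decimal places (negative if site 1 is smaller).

site 2: 34.810 km = 18.79590 nmi.
Difference: 23.64000 − 18.79590 = 4.844 nmi.

4.844 nmi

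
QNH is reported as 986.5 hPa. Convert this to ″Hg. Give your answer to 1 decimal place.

29.1 inHg

1 hPa = 0.02953 inHg, so 986.5 × 0.02953 = 29.1 inHg.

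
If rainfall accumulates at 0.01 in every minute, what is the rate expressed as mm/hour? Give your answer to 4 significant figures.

15.24 mm/hour

0.01 in/minute × 25.4 mm/in × 60 minute/hour = 15.24 mm/hour.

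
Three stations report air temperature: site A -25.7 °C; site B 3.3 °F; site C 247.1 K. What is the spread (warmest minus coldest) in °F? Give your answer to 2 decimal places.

site B: 3.3 °F = -15.944 °C.
site C: 247.1 K = -26.050 °C.
Spread: (-15.944) − (-26.050) = 10.106 °C = 18.19 °F.

18.19 °F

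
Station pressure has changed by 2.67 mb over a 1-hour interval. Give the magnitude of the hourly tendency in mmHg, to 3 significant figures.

2.67 mb / 1 h × 0.750062 mmHg/mb = 2.00 mmHg/h.

2.00 mmHg per hour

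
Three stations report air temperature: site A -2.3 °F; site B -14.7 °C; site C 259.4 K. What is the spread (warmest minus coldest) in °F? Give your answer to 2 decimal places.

9.55 °F

site A: -2.3 °F = -19.056 °C.
site C: 259.4 K = -13.750 °C.
Spread: (-13.750) − (-19.056) = 5.306 °C = 9.55 °F.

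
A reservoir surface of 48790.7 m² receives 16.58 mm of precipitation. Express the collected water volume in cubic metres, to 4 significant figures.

1 mm over 1 m² is 1 L, so volume = 16.58 × 48790.7 = 808949.81 L = 808.9 m³.

808.9 cubic metres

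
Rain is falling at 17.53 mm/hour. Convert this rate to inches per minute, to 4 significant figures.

0.01150 in/minute

17.53 mm/hour × 0.0393701 in/mm × 0.0166667 hour/minute = 0.01150 in/minute.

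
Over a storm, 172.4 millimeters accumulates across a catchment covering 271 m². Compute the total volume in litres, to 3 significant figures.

46700 litres

1 mm over 1 m² is 1 L, so volume = 172.4 × 271 = 46720.4 L ≈ 46700 L.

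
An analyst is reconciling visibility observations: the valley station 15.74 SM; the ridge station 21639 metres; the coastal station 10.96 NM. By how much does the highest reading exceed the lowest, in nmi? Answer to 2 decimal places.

the valley station: 15.74 SM = 13.6777 nmi.
the ridge station: 21639 m = 11.6841 nmi.
Spread: 13.6777 − 10.9600 = 2.72 nmi.

2.72 nmi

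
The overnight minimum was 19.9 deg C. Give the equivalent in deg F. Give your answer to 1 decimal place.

°F = °C × 9/5 + 32 = 19.9 × 1.8 + 32 = 67.8 °F.

67.8 °F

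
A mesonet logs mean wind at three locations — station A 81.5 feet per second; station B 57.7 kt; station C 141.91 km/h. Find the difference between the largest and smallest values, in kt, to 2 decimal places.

station A: 81.5 ft/s = 48.2874 kt.
station C: 141.91 km/h = 76.6253 kt.
Spread: 76.6253 − 48.2874 = 28.34 kt.

28.34 kt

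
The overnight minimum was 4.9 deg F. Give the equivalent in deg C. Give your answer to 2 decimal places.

-15.06 °C

°C = (°F − 32) × 5/9 = (4.9 − 32) / 1.8 = -15.06 °C.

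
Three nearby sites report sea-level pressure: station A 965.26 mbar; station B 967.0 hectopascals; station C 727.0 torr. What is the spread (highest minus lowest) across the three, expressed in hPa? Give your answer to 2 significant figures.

4.0 hPa

station A: 965.26 mb = 965.260 hPa.
station C: 727.0 mmHg = 969.254 hPa.
Spread: 969.254 − 965.260 = 4.0 hPa.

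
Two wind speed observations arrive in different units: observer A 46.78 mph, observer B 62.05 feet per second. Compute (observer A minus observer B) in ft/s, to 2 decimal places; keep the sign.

observer A: 46.78 mph = 68.6107 ft/s.
Difference: 68.6107 − 62.0500 = 6.56 ft/s.

6.56 ft/s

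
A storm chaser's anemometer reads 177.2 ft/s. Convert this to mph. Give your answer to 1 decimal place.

120.8 mph

1 ft/s = 0.681818 mph, so 177.2 × 0.681818 = 120.8 mph.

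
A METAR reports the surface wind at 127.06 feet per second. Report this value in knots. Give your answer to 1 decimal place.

75.3 kt

1 ft/s = 0.592484 kt, so 127.06 × 0.592484 = 75.3 kt.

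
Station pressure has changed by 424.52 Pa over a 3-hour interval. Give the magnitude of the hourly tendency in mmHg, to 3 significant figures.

424.52 Pa / 3 h × 0.00750062 mmHg/Pa = 1.06 mmHg/h.

1.06 mmHg per hour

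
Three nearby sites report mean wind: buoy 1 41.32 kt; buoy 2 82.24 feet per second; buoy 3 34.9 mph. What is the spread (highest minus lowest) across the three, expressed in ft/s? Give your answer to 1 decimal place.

31.1 ft/s

buoy 1: 41.32 kt = 69.740 ft/s.
buoy 3: 34.9 mph = 51.187 ft/s.
Spread: 82.240 − 51.187 = 31.1 ft/s.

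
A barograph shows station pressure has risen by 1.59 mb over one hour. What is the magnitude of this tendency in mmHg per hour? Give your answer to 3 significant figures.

1.19 mmHg per hour

1.59 mb / 1 h × 0.750062 mmHg/mb = 1.19 mmHg/h.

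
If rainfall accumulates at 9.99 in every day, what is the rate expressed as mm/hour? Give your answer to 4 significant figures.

9.99 in/day × 25.4 mm/in × 0.0416667 day/hour = 10.57 mm/hour.

10.57 mm/hour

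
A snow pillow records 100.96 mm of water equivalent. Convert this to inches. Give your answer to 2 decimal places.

1 mm = 0.0393701 in, so 100.96 × 0.0393701 = 3.97 in.

3.97 in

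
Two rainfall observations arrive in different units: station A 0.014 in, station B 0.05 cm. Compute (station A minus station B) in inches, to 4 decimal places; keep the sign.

station B: 0.05 cm = 0.019685 in.
Difference: 0.014000 − 0.019685 = -0.0057 in.

-0.0057 in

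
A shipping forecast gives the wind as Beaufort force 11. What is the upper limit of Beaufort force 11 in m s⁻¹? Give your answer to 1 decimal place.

Beaufort 11 (violent storm) spans 28.5–32.6 m/s.

32.6 m/s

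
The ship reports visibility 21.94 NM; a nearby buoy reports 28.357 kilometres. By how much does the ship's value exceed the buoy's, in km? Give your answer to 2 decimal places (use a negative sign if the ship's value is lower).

the ship: 21.94 nmi = 40.6329 km.
Difference: 40.6329 − 28.3570 = 12.28 km.

12.28 km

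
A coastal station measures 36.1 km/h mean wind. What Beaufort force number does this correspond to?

Beaufort force 5

36.1 km/h = 10.0 m/s, which is Beaufort 5 (fresh breeze, 8.0–10.7 m/s).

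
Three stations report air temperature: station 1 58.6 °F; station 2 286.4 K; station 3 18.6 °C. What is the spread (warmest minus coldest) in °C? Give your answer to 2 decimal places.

5.35 °C

station 1: 58.6 °F = 14.778 °C.
station 2: 286.4 K = 13.250 °C.
Spread: 18.600 − 13.250 = 5.350 °C.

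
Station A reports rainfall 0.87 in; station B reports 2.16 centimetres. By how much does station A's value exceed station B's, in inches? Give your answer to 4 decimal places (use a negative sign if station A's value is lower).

station B: 2.16 cm = 0.850394 in.
Difference: 0.870000 − 0.850394 = 0.0196 in.

0.0196 in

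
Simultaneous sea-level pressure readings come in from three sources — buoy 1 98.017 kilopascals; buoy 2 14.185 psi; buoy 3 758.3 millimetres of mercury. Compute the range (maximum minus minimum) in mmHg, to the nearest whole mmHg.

25 mmHg

buoy 1: 98.017 kPa = 735.19 mmHg.
buoy 2: 14.185 psi = 733.58 mmHg.
Spread: 758.30 − 733.58 = 25 mmHg.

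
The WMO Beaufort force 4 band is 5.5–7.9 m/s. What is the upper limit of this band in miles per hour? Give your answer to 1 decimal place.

17.7 mph

5.5–7.9 m/s × 2.237 = 12.3–17.7 mph.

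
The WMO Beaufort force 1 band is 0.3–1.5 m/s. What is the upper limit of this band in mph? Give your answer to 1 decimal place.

0.3–1.5 m/s × 2.237 = 0.7–3.4 mph.

3.4 mph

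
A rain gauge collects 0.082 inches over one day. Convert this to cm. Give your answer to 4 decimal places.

0.2083 cm

1 in = 2.54 cm, so 0.082 × 2.54 = 0.2083 cm.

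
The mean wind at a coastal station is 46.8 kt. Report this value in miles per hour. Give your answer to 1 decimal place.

53.9 mph

1 kt = 1.15078 mph, so 46.8 × 1.15078 = 53.9 mph.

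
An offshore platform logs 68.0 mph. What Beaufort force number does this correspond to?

Beaufort force 11

68.0 mph = 30.4 m/s, which is Beaufort 11 (violent storm, 28.5–32.6 m/s).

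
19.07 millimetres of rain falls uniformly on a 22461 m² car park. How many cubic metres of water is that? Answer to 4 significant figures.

1 mm over 1 m² is 1 L, so volume = 19.07 × 22461 = 428331.27 L = 428.3 m³.

428.3 cubic metres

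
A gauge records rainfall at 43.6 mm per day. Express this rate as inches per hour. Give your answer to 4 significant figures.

43.6 mm/day × 0.0393701 in/mm × 0.0416667 day/hour = 0.07152 in/hour.

0.07152 in/hour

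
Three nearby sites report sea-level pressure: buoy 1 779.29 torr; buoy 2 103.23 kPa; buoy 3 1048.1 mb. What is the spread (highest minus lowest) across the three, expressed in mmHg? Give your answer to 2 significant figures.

buoy 2: 103.23 kPa = 774.29 mmHg.
buoy 3: 1048.1 mb = 786.14 mmHg.
Spread: 786.14 − 774.29 = 12 mmHg.

12 mmHg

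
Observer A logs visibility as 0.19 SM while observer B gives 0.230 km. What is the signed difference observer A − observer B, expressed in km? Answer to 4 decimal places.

0.0758 km

observer A: 0.19 SM = 0.305775 km.
Difference: 0.305775 − 0.230000 = 0.0758 km.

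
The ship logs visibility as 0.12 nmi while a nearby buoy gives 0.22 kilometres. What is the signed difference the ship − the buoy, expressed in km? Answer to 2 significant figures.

0.0022 km

the ship: 0.12 nmi = 0.222240 km.
Difference: 0.222240 − 0.220000 = 0.0022 km.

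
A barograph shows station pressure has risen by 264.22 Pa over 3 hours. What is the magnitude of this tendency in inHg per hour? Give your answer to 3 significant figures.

0.0260 inHg per hour

264.22 Pa / 3 h × 0.0002953 inHg/Pa = 0.0260 inHg/h.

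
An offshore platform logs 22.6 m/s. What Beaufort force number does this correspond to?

Beaufort force 9

22.6 m/s lies in the Beaufort 9 band (strong gale, 20.8–24.4 m/s).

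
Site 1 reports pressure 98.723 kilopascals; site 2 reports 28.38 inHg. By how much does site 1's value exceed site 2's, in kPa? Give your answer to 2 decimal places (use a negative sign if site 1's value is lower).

site 2: 28.38 inHg = 96.1057 kPa.
Difference: 98.7230 − 96.1057 = 2.62 kPa.

2.62 kPa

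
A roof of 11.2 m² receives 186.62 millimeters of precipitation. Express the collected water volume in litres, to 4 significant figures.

1 mm over 1 m² is 1 L, so volume = 186.62 × 11.2 = 2090.144 L ≈ 2090 L.

2090 litres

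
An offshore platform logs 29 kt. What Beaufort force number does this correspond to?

Beaufort force 7

29 kt lies in the Beaufort 7 band (near gale, 28–33 kt).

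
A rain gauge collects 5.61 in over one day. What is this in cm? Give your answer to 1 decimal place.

14.2 cm

1 in = 2.54 cm, so 5.61 × 2.54 = 14.2 cm.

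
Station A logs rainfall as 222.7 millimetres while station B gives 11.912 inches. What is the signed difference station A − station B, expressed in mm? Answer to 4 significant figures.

-79.86 mm

station B: 11.912 in = 302.5648 mm.
Difference: 222.7000 − 302.5648 = -79.86 mm.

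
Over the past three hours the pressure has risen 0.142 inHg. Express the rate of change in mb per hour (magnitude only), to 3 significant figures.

1.60 mb per hour

0.142 inHg / 3 h × 33.8639 mb/inHg = 1.60 mb/h.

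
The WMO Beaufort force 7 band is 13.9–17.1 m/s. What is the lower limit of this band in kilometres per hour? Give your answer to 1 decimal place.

13.9–17.1 m/s × 3.6 = 50.0–61.6 km/h.

50.0 km/h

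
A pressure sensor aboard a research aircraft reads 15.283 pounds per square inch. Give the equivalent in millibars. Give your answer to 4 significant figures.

1054 mb

1 psi = 68.9476 mb, so 15.283 × 68.9476 = 1054 mb.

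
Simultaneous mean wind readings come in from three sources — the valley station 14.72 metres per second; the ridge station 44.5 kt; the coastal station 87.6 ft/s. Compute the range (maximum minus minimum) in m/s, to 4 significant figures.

11.98 m/s

the ridge station: 44.5 kt = 22.8928 m/s.
the coastal station: 87.6 ft/s = 26.7005 m/s.
Spread: 26.7005 − 14.7200 = 11.98 m/s.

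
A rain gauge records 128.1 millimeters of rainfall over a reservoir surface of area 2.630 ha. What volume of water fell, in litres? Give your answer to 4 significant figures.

3369000 litres

Area: 2.630 ha = 26300 m².
1 mm over 1 m² is 1 L, so volume = 128.1 × 26300 = 3369030 L ≈ 3369000 L.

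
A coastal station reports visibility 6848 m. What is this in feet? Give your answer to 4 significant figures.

22470 ft

1 m = 3.28084 ft, so 6848 × 3.28084 = 22470 ft.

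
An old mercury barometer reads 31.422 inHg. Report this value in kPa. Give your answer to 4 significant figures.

106.4 kPa

1 inHg = 3.38639 kPa, so 31.422 × 3.38639 = 106.4 kPa.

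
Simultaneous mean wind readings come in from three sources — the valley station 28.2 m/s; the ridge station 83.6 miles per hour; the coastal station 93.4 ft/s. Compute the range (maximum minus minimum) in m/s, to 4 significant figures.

9.173 m/s

the ridge station: 83.6 mph = 37.37254 m/s.
the coastal station: 93.4 ft/s = 28.46832 m/s.
Spread: 37.37254 − 28.20000 = 9.173 m/s.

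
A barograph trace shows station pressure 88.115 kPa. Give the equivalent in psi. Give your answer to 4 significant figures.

1 kPa = 0.145038 psi, so 88.115 × 0.145038 = 12.78 psi.

12.78 psi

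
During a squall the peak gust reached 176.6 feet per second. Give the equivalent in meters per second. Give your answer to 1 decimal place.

1 ft/s = 0.3048 m/s, so 176.6 × 0.3048 = 53.8 m/s.

53.8 m/s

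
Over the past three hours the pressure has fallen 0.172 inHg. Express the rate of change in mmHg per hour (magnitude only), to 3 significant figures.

0.172 inHg / 3 h × 25.4 mmHg/inHg = 1.46 mmHg/h.

1.46 mmHg per hour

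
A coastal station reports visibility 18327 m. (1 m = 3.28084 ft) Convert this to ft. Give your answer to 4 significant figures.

1 m = 3.28084 ft, so 18327 × 3.28084 = 60130 ft.

60130 ft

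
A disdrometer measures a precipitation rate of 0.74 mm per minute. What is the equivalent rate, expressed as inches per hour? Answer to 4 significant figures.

0.74 mm/minute × 0.0393701 in/mm × 60 minute/hour = 1.748 in/hour.

1.748 in/hour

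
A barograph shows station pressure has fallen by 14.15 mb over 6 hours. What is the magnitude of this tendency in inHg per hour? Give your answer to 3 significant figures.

14.15 mb / 6 h × 0.02953 inHg/mb = 0.0696 inHg/h.

0.0696 inHg per hour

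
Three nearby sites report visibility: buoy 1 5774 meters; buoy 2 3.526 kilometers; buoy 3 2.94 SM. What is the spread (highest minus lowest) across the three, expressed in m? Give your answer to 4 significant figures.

2248 m

buoy 2: 3.526 km = 3526.00 m.
buoy 3: 2.94 SM = 4731.47 m.
Spread: 5774.00 − 3526.00 = 2248 m.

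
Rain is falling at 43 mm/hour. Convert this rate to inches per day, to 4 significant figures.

43 mm/hour × 0.0393701 in/mm × 24 hour/day = 40.63 in/day.

40.63 in/day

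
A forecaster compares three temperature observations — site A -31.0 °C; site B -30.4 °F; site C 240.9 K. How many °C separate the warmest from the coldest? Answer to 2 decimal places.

site B: -30.4 °F = -34.667 °C.
site C: 240.9 K = -32.250 °C.
Spread: (-31.000) − (-34.667) = 3.667 °C.

3.67 °C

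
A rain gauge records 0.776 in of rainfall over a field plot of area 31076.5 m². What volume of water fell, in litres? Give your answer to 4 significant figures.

Depth: 0.776 in × 25.4 = 19.7104 mm.
1 mm over 1 m² is 1 L, so volume = 19.7104 × 31076.5 = 612530.25 L ≈ 612500 L.

612500 litres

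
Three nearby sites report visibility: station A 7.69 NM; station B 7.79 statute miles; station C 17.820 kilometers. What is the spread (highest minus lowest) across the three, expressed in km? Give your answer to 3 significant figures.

5.28 km

station A: 7.69 nmi = 14.2419 km.
station B: 7.79 SM = 12.5368 km.
Spread: 17.8200 − 12.5368 = 5.28 km.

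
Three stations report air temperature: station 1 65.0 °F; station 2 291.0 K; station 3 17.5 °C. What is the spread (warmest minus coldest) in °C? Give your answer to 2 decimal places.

0.83 °C

station 1: 65.0 °F = 18.333 °C.
station 2: 291.0 K = 17.850 °C.
Spread: 18.333 − 17.500 = 0.833 °C.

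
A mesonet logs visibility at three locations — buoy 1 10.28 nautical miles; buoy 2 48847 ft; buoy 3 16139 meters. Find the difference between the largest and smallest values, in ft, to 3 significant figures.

13600 ft

buoy 1: 10.28 nmi = 62462.47 ft.
buoy 3: 16139 m = 52949.48 ft.
Spread: 62462.47 − 48847.00 = 13600 ft.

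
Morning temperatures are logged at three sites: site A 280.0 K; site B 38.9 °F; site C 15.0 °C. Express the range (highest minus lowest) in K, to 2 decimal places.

site A: 280.0 K = 6.850 °C.
site B: 38.9 °F = 3.833 °C.
Spread: 15.000 − 3.833 = 11.167 °C.

11.17 K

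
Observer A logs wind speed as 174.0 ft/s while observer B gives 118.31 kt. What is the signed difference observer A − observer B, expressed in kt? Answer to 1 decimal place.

observer A: 174.0 ft/s = 103.092 kt.
Difference: 103.092 − 118.310 = -15.2 kt.

-15.2 kt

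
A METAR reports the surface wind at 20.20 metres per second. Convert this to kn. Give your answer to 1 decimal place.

1 m/s = 1.94384 kt, so 20.20 × 1.94384 = 39.3 kt.

39.3 kt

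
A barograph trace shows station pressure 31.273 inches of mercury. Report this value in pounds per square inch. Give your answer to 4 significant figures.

1 inHg = 0.491154 psi, so 31.273 × 0.491154 = 15.36 psi.

15.36 psi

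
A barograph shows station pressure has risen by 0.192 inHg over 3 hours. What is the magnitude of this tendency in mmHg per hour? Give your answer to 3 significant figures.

0.192 inHg / 3 h × 25.4 mmHg/inHg = 1.63 mmHg/h.

1.63 mmHg per hour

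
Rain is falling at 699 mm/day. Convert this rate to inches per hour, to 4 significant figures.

699 mm/day × 0.0393701 in/mm × 0.0416667 day/hour = 1.147 in/hour.

1.147 in/hour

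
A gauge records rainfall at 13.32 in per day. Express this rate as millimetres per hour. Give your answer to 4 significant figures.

13.32 in/day × 25.4 mm/in × 0.0416667 day/hour = 14.10 mm/hour.

14.10 mm/hour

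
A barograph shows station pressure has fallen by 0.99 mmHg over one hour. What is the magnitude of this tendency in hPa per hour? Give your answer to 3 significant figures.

0.99 mmHg / 1 h × 1.33322 hPa/mmHg = 1.32 hPa/h.

1.32 hPa per hour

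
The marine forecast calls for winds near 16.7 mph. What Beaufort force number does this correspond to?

16.7 mph = 7.5 m/s, which is Beaufort 4 (moderate breeze, 5.5–7.9 m/s).

Beaufort force 4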